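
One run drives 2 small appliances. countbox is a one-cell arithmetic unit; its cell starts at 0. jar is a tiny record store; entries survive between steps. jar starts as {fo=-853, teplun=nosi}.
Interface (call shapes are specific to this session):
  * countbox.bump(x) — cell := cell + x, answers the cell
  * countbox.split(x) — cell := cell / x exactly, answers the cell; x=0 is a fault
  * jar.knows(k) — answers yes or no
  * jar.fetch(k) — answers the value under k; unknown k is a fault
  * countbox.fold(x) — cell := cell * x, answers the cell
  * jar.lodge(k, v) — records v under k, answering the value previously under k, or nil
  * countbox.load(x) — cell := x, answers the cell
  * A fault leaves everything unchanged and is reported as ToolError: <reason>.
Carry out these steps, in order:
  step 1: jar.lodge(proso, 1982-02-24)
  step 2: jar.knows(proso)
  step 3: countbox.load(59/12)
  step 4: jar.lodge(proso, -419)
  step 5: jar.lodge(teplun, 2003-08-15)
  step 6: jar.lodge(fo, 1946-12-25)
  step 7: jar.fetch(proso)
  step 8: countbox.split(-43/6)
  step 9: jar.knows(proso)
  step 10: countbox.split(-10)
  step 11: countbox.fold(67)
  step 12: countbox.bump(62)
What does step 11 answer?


Answer: 3953/860

Derivation:
;; jar.lodge(k→proso, v→1982-02-24) ~> nil
;; jar.knows(k→proso) ~> yes
;; countbox.load(x→59/12) ~> 59/12
;; jar.lodge(k→proso, v→-419) ~> 1982-02-24
;; jar.lodge(k→teplun, v→2003-08-15) ~> nosi
;; jar.lodge(k→fo, v→1946-12-25) ~> -853
;; jar.fetch(k→proso) ~> -419
;; countbox.split(x→-43/6) ~> -59/86
;; jar.knows(k→proso) ~> yes
;; countbox.split(x→-10) ~> 59/860
;; countbox.fold(x→67) ~> 3953/860
;; countbox.bump(x→62) ~> 57273/860


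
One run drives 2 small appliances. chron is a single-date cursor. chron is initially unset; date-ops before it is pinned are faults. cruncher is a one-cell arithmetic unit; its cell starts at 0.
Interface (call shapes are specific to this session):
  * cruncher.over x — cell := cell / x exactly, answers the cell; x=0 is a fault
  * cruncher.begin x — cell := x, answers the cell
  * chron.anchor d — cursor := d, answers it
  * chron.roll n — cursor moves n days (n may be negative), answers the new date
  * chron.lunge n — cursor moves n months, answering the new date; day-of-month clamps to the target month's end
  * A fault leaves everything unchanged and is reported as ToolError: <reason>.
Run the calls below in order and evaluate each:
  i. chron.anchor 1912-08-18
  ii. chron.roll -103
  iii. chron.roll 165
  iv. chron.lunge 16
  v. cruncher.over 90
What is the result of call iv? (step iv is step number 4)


Answer: 1914-02-19

Derivation:
% chron.anchor d=1912-08-18
  1912-08-18
% chron.roll n=-103
  1912-05-07
% chron.roll n=165
  1912-10-19
% chron.lunge n=16
  1914-02-19
% cruncher.over x=90
  0


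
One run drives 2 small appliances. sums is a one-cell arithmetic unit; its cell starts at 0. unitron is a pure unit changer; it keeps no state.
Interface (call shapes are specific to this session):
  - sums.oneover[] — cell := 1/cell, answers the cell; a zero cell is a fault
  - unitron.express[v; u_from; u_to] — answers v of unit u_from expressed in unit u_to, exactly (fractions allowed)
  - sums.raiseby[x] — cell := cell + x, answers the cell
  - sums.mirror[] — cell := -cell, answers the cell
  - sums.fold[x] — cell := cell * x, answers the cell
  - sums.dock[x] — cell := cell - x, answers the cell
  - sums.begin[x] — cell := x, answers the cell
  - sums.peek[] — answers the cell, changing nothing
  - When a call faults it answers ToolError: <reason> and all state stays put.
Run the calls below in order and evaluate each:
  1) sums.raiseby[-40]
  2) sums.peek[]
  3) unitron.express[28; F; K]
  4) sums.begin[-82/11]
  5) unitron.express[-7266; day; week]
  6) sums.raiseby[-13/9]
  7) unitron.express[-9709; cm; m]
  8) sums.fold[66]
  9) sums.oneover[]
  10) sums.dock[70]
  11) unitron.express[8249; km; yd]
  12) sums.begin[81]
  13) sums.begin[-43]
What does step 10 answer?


Answer: -123343/1762

Derivation:
>> raiseby(x→-40)
<< -40
>> peek()
<< -40
>> express(v→28, u_from→F, u_to→K)
<< 48767/180
>> begin(x→-82/11)
<< -82/11
>> express(v→-7266, u_from→day, u_to→week)
<< -1038
>> raiseby(x→-13/9)
<< -881/99
>> express(v→-9709, u_from→cm, u_to→m)
<< -9709/100
>> fold(x→66)
<< -1762/3
>> oneover()
<< -3/1762
>> dock(x→70)
<< -123343/1762
>> express(v→8249, u_from→km, u_to→yd)
<< 10311250000/1143
>> begin(x→81)
<< 81
>> begin(x→-43)
<< -43


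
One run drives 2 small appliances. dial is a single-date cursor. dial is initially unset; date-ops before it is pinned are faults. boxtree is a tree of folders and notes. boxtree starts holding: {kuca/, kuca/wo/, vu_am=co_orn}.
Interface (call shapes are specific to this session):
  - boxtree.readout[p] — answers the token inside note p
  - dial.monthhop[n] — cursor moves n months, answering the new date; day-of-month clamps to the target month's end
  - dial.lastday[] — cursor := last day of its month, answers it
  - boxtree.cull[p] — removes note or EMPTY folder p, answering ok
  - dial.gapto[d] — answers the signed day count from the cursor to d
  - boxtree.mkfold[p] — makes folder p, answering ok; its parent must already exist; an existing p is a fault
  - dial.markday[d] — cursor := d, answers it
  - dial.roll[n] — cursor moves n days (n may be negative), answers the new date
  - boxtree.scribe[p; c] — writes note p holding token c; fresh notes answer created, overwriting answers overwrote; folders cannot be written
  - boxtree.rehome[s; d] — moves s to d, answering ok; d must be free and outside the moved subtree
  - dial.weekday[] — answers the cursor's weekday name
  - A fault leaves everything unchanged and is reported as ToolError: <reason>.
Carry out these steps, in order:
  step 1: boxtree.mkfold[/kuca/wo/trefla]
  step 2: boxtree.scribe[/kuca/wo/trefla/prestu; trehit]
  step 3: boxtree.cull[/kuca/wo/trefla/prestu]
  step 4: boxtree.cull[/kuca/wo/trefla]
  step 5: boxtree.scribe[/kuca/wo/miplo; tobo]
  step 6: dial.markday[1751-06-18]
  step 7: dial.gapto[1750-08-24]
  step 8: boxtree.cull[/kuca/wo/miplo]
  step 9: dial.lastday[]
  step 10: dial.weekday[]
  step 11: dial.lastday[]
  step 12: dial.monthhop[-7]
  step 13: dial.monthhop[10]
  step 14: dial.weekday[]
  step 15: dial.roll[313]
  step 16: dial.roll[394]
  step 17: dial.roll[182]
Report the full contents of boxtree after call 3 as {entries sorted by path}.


Answer: {kuca/, kuca/wo/, kuca/wo/trefla/, vu_am=co_orn}

Derivation:
~$ mkfold p=/kuca/wo/trefla
:: ok
~$ scribe p=/kuca/wo/trefla/prestu c=trehit
:: created
~$ cull p=/kuca/wo/trefla/prestu
:: ok
~$ cull p=/kuca/wo/trefla
:: ok
~$ scribe p=/kuca/wo/miplo c=tobo
:: created
~$ markday d=1751-06-18
:: 1751-06-18
~$ gapto d=1750-08-24
:: -298
~$ cull p=/kuca/wo/miplo
:: ok
~$ lastday
:: 1751-06-30
~$ weekday
:: Wednesday
~$ lastday
:: 1751-06-30
~$ monthhop n=-7
:: 1750-11-30
~$ monthhop n=10
:: 1751-09-30
~$ weekday
:: Thursday
~$ roll n=313
:: 1752-08-08
~$ roll n=394
:: 1753-09-06
~$ roll n=182
:: 1754-03-07


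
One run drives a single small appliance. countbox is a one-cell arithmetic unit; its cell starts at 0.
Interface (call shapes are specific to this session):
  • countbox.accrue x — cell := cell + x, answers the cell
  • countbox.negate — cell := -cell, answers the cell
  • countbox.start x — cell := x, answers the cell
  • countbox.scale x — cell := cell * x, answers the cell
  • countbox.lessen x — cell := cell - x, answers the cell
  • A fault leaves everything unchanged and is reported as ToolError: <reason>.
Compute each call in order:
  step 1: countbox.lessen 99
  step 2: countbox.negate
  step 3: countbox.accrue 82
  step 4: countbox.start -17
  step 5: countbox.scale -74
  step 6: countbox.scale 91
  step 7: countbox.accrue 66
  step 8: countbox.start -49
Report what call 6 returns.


Answer: 114478

Derivation:
Step: countbox.lessen[99]
Result: -99
Step: countbox.negate[]
Result: 99
Step: countbox.accrue[82]
Result: 181
Step: countbox.start[-17]
Result: -17
Step: countbox.scale[-74]
Result: 1258
Step: countbox.scale[91]
Result: 114478
Step: countbox.accrue[66]
Result: 114544
Step: countbox.start[-49]
Result: -49


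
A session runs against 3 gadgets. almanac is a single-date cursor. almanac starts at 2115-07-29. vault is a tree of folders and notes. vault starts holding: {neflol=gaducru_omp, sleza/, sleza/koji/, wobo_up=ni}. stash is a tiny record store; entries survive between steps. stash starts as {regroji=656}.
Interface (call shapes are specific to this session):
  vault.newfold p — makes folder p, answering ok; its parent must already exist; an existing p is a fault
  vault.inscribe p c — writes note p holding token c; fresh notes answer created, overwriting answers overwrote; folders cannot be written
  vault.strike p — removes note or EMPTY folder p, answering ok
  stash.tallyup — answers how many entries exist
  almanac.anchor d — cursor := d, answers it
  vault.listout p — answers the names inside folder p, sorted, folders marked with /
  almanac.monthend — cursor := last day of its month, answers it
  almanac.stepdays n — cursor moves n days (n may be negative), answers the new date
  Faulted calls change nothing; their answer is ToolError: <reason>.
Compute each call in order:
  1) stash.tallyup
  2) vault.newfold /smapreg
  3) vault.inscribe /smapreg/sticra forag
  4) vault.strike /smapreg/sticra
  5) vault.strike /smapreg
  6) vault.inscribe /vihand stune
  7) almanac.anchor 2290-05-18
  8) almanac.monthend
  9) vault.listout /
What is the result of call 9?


;; 1. tallyup() -> 1
;; 2. newfold(p=/smapreg) -> ok
;; 3. inscribe(p=/smapreg/sticra, c=forag) -> created
;; 4. strike(p=/smapreg/sticra) -> ok
;; 5. strike(p=/smapreg) -> ok
;; 6. inscribe(p=/vihand, c=stune) -> created
;; 7. anchor(d=2290-05-18) -> 2290-05-18
;; 8. monthend() -> 2290-05-31
;; 9. listout(p=/) -> [neflol, sleza/, vihand, wobo_up]

Answer: [neflol, sleza/, vihand, wobo_up]


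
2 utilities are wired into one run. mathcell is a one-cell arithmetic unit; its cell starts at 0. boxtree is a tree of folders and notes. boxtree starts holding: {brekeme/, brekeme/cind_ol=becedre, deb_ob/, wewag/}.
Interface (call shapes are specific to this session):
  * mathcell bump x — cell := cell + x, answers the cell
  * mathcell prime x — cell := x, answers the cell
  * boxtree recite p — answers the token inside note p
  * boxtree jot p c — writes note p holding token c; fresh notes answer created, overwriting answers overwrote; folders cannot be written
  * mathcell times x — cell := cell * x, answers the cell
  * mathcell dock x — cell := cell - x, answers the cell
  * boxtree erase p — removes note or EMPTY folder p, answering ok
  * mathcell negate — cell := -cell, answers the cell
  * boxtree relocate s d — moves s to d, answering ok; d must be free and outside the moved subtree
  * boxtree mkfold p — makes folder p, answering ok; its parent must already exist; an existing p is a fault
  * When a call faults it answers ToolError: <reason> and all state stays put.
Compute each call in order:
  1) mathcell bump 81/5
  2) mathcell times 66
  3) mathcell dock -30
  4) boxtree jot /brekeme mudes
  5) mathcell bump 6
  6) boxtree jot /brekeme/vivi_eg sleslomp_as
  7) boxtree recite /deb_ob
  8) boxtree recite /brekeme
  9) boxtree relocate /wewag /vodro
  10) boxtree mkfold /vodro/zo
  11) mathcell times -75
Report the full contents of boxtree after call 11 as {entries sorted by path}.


Step: mathcell bump[81/5]
Result: 81/5
Step: mathcell times[66]
Result: 5346/5
Step: mathcell dock[-30]
Result: 5496/5
Step: boxtree jot[/brekeme; mudes]
Result: ToolError: is a directory
Step: mathcell bump[6]
Result: 5526/5
Step: boxtree jot[/brekeme/vivi_eg; sleslomp_as]
Result: created
Step: boxtree recite[/deb_ob]
Result: ToolError: is a directory
Step: boxtree recite[/brekeme]
Result: ToolError: is a directory
Step: boxtree relocate[/wewag; /vodro]
Result: ok
Step: boxtree mkfold[/vodro/zo]
Result: ok
Step: mathcell times[-75]
Result: -82890

Answer: {brekeme/, brekeme/cind_ol=becedre, brekeme/vivi_eg=sleslomp_as, deb_ob/, vodro/, vodro/zo/}


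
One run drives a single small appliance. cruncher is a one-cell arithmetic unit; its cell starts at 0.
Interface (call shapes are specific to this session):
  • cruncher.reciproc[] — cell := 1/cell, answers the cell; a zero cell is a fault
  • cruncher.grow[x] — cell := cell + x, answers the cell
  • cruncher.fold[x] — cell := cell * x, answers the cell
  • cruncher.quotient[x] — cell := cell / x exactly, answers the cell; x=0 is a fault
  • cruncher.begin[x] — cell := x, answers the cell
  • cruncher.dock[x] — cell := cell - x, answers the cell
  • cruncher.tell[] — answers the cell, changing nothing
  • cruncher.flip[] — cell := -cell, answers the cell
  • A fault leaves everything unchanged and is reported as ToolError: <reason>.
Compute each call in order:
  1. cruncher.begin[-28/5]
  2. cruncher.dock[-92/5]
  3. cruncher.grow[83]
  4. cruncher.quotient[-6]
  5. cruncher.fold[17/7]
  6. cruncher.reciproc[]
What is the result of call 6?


Answer: -210/8143

Derivation:
-> cruncher.begin(x: -28/5)
<- -28/5
-> cruncher.dock(x: -92/5)
<- 64/5
-> cruncher.grow(x: 83)
<- 479/5
-> cruncher.quotient(x: -6)
<- -479/30
-> cruncher.fold(x: 17/7)
<- -8143/210
-> cruncher.reciproc()
<- -210/8143


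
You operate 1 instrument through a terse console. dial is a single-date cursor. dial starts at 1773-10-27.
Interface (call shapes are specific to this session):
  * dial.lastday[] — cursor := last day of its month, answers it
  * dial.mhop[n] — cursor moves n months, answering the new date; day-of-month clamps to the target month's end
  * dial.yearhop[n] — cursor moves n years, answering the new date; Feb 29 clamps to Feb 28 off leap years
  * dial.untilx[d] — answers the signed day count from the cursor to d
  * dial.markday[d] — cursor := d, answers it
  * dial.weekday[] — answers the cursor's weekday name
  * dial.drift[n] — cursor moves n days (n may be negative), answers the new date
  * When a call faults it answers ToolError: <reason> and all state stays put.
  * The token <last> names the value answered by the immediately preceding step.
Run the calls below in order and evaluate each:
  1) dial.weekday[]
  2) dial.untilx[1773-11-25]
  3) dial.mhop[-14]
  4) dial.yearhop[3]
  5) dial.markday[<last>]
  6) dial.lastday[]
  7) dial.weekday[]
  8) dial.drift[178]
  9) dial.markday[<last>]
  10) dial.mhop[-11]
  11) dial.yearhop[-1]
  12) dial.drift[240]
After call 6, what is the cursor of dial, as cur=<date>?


Answer: cur=1775-08-31

Derivation:
~$ dial.weekday
[out] Wednesday
~$ dial.untilx d='1773-11-25'
[out] 29
~$ dial.mhop n='-14'
[out] 1772-08-27
~$ dial.yearhop n='3'
[out] 1775-08-27
~$ dial.markday d='<last>'
[out] 1775-08-27
~$ dial.lastday
[out] 1775-08-31
~$ dial.weekday
[out] Thursday
~$ dial.drift n='178'
[out] 1776-02-25
~$ dial.markday d='<last>'
[out] 1776-02-25
~$ dial.mhop n='-11'
[out] 1775-03-25
~$ dial.yearhop n='-1'
[out] 1774-03-25
~$ dial.drift n='240'
[out] 1774-11-20


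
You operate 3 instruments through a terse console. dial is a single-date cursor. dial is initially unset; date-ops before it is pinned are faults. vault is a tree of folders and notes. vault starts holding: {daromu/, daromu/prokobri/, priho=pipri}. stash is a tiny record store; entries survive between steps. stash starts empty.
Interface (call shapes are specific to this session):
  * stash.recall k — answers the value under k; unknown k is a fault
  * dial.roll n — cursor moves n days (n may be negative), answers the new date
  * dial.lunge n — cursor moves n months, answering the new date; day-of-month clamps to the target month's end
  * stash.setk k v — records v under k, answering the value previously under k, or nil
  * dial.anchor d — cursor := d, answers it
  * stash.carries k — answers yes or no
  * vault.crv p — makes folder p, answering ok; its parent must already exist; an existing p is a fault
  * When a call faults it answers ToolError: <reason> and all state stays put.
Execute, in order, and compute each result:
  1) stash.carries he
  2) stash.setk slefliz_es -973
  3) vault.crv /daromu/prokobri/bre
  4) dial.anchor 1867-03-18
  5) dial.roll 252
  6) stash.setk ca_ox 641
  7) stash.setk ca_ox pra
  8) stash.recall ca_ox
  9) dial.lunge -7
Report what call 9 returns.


! 1. carries(he) -> no
! 2. setk(slefliz_es, -973) -> nil
! 3. crv(/daromu/prokobri/bre) -> ok
! 4. anchor(1867-03-18) -> 1867-03-18
! 5. roll(252) -> 1867-11-25
! 6. setk(ca_ox, 641) -> nil
! 7. setk(ca_ox, pra) -> 641
! 8. recall(ca_ox) -> pra
! 9. lunge(-7) -> 1867-04-25

Answer: 1867-04-25


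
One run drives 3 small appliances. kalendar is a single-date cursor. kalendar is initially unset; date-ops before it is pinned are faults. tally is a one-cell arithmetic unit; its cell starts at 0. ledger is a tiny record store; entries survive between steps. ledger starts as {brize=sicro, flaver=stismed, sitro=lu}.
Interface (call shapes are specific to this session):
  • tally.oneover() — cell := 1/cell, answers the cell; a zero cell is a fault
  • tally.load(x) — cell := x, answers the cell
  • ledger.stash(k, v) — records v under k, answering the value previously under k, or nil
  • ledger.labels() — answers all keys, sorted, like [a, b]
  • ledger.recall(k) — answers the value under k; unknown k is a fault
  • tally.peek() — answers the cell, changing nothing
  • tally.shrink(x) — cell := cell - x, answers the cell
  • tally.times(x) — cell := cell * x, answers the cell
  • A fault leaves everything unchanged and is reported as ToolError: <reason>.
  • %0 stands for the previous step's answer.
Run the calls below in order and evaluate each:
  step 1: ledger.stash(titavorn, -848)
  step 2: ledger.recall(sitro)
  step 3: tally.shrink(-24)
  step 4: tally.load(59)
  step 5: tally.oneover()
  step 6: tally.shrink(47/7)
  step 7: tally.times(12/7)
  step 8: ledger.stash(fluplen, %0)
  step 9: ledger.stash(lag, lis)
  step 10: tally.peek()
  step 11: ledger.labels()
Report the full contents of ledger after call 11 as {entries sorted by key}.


Answer: {brize=sicro, flaver=stismed, fluplen=-33192/2891, lag=lis, sitro=lu, titavorn=-848}

Derivation:
I call ledger.stash using titavorn, -848: nil.
Next I call ledger.recall using sitro, → lu.
I try tally.shrink using -24, giving 24.
Now I run tally.load using 59, and observe 59.
Using tally.oneover: 1/59.
Next I call tally.shrink using 47/7, and get -2766/413.
Invoking tally.times using 12/7, yielding -33192/2891.
I run ledger.stash using fluplen, %0: nil.
Next I call ledger.stash using lag, lis, → nil.
I use tally.peek: -33192/2891.
I use ledger.labels, and see [brize, flaver, fluplen, lag, sitro, titavorn].


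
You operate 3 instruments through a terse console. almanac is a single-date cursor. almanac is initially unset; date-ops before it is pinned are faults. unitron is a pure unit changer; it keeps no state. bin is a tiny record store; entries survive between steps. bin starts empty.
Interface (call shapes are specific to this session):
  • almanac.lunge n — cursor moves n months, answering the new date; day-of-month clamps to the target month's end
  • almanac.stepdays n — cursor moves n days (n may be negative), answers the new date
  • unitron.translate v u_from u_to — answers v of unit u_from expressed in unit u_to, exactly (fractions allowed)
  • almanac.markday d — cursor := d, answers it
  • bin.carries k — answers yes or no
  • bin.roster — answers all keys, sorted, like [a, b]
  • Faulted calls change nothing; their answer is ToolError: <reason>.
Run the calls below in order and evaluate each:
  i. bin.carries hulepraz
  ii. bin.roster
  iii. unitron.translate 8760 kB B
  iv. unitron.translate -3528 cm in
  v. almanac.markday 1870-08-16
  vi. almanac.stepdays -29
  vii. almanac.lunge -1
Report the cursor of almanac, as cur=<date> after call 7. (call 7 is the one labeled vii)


Answer: cur=1870-06-18

Derivation:
CALL bin.carries[hulepraz]
RET  no
CALL bin.roster[]
RET  []
CALL unitron.translate[8760; kB; B]
RET  8760000
CALL unitron.translate[-3528; cm; in]
RET  -176400/127
CALL almanac.markday[1870-08-16]
RET  1870-08-16
CALL almanac.stepdays[-29]
RET  1870-07-18
CALL almanac.lunge[-1]
RET  1870-06-18


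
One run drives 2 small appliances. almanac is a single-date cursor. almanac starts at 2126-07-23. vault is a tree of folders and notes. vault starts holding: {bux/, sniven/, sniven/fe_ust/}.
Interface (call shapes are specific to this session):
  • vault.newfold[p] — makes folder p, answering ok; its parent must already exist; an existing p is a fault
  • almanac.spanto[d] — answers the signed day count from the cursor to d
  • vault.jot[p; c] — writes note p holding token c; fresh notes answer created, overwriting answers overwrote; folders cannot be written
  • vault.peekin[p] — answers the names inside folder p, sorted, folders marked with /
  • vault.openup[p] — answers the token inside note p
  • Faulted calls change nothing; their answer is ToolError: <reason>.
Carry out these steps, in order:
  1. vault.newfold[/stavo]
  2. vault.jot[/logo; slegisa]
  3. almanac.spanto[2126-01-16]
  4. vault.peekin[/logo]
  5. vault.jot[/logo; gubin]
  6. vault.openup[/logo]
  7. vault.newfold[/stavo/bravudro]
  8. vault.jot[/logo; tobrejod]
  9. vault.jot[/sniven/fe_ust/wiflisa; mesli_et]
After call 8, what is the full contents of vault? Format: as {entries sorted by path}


Do: vault.newfold[/stavo]
See: ok
Do: vault.jot[/logo; slegisa]
See: created
Do: almanac.spanto[2126-01-16]
See: -188
Do: vault.peekin[/logo]
See: ToolError: not a directory
Do: vault.jot[/logo; gubin]
See: overwrote
Do: vault.openup[/logo]
See: gubin
Do: vault.newfold[/stavo/bravudro]
See: ok
Do: vault.jot[/logo; tobrejod]
See: overwrote
Do: vault.jot[/sniven/fe_ust/wiflisa; mesli_et]
See: created

Answer: {bux/, logo=tobrejod, sniven/, sniven/fe_ust/, stavo/, stavo/bravudro/}


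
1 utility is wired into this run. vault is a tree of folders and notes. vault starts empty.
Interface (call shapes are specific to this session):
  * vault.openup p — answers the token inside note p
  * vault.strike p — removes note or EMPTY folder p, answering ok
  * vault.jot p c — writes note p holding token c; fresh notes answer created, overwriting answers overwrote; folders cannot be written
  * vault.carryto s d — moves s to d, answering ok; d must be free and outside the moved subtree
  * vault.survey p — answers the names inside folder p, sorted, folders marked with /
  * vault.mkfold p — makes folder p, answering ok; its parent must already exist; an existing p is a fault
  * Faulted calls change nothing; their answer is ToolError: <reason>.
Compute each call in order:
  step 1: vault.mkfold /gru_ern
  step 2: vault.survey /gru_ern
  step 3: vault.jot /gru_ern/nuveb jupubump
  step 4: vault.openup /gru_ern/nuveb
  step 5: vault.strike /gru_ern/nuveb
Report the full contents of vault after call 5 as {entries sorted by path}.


Answer: {gru_ern/}

Derivation:
Do: vault.mkfold[/gru_ern]
See: ok
Do: vault.survey[/gru_ern]
See: []
Do: vault.jot[/gru_ern/nuveb; jupubump]
See: created
Do: vault.openup[/gru_ern/nuveb]
See: jupubump
Do: vault.strike[/gru_ern/nuveb]
See: ok


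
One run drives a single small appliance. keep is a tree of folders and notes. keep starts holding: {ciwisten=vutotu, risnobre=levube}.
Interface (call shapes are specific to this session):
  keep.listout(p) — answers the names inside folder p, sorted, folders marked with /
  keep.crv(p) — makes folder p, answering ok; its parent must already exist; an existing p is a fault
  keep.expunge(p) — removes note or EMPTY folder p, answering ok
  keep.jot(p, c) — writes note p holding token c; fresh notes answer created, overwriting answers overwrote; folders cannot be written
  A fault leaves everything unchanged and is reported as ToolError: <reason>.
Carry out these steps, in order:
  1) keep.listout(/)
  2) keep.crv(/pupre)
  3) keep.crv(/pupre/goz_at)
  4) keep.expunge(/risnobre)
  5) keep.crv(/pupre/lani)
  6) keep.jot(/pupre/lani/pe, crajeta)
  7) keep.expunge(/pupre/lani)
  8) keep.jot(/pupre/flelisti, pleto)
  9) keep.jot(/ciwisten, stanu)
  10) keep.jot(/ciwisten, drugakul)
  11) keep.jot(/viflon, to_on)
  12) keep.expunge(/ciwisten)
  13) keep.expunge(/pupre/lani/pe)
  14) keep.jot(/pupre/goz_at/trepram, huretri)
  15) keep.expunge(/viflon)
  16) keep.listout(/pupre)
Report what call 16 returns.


~$ keep.listout p='/'
= [ciwisten, risnobre]
~$ keep.crv p='/pupre'
= ok
~$ keep.crv p='/pupre/goz_at'
= ok
~$ keep.expunge p='/risnobre'
= ok
~$ keep.crv p='/pupre/lani'
= ok
~$ keep.jot p='/pupre/lani/pe' c='crajeta'
= created
~$ keep.expunge p='/pupre/lani'
= ToolError: not empty
~$ keep.jot p='/pupre/flelisti' c='pleto'
= created
~$ keep.jot p='/ciwisten' c='stanu'
= overwrote
~$ keep.jot p='/ciwisten' c='drugakul'
= overwrote
~$ keep.jot p='/viflon' c='to_on'
= created
~$ keep.expunge p='/ciwisten'
= ok
~$ keep.expunge p='/pupre/lani/pe'
= ok
~$ keep.jot p='/pupre/goz_at/trepram' c='huretri'
= created
~$ keep.expunge p='/viflon'
= ok
~$ keep.listout p='/pupre'
= [flelisti, goz_at/, lani/]

Answer: [flelisti, goz_at/, lani/]


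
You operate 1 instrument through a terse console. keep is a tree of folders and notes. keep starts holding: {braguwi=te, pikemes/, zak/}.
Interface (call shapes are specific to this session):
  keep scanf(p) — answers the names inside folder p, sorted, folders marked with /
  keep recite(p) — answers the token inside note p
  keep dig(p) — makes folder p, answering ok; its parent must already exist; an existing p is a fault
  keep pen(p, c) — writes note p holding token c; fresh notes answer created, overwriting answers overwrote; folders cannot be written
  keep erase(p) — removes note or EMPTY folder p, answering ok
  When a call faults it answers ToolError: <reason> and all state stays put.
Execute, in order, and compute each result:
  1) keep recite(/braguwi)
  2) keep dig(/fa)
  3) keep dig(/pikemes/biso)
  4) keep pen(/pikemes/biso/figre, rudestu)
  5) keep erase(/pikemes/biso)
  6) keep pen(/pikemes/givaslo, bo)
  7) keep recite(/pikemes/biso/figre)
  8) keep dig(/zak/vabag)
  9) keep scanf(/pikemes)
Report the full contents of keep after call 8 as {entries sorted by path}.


Answer: {braguwi=te, fa/, pikemes/, pikemes/biso/, pikemes/biso/figre=rudestu, pikemes/givaslo=bo, zak/, zak/vabag/}

Derivation:
CALL keep recite[p→/braguwi]
RET  te
CALL keep dig[p→/fa]
RET  ok
CALL keep dig[p→/pikemes/biso]
RET  ok
CALL keep pen[p→/pikemes/biso/figre; c→rudestu]
RET  created
CALL keep erase[p→/pikemes/biso]
RET  ToolError: not empty
CALL keep pen[p→/pikemes/givaslo; c→bo]
RET  created
CALL keep recite[p→/pikemes/biso/figre]
RET  rudestu
CALL keep dig[p→/zak/vabag]
RET  ok
CALL keep scanf[p→/pikemes]
RET  [biso/, givaslo]


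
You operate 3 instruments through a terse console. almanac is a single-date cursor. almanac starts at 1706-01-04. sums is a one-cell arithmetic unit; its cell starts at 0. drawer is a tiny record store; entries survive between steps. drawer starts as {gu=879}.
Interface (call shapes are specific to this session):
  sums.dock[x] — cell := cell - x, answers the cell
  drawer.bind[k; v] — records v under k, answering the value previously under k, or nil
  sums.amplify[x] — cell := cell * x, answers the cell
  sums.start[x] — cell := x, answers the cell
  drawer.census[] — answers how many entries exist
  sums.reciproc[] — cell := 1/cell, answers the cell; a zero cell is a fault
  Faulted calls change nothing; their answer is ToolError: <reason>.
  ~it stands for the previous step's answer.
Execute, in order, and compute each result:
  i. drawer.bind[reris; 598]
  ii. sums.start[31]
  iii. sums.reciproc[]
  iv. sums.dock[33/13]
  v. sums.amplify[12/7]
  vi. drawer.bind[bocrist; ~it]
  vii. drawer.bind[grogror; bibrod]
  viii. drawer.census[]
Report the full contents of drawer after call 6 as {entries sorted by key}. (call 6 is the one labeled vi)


I use drawer.bind on k: reris, v: 598, and get nil.
I invoke sums.start on x: 31, — result: 31.
I use sums.reciproc, yielding 1/31.
Then sums.dock on x: 33/13, and get -1010/403.
Now I run sums.amplify on x: 12/7, → -12120/2821.
Calling drawer.bind on k: bocrist, v: ~it, and get nil.
I run drawer.bind on k: grogror, v: bibrod, yielding nil.
Invoking drawer.census(), yielding 4.

Answer: {bocrist=-12120/2821, gu=879, reris=598}


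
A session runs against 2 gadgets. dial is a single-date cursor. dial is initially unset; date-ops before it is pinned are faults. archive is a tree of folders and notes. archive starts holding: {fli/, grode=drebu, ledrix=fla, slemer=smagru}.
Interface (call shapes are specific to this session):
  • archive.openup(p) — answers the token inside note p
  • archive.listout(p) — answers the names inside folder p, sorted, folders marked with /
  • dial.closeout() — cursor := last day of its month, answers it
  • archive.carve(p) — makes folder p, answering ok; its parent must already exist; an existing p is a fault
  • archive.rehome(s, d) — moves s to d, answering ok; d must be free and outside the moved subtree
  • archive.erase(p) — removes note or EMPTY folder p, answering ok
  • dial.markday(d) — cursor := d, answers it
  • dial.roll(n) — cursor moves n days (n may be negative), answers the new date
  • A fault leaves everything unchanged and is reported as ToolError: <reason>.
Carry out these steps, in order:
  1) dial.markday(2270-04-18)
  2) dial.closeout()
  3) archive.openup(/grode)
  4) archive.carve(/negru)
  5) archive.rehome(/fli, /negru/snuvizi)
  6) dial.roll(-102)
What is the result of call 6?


Answer: 2270-01-18

Derivation:
# 1. dial.markday(2270-04-18) ~> 2270-04-18
# 2. dial.closeout() ~> 2270-04-30
# 3. archive.openup(/grode) ~> drebu
# 4. archive.carve(/negru) ~> ok
# 5. archive.rehome(/fli, /negru/snuvizi) ~> ok
# 6. dial.roll(-102) ~> 2270-01-18


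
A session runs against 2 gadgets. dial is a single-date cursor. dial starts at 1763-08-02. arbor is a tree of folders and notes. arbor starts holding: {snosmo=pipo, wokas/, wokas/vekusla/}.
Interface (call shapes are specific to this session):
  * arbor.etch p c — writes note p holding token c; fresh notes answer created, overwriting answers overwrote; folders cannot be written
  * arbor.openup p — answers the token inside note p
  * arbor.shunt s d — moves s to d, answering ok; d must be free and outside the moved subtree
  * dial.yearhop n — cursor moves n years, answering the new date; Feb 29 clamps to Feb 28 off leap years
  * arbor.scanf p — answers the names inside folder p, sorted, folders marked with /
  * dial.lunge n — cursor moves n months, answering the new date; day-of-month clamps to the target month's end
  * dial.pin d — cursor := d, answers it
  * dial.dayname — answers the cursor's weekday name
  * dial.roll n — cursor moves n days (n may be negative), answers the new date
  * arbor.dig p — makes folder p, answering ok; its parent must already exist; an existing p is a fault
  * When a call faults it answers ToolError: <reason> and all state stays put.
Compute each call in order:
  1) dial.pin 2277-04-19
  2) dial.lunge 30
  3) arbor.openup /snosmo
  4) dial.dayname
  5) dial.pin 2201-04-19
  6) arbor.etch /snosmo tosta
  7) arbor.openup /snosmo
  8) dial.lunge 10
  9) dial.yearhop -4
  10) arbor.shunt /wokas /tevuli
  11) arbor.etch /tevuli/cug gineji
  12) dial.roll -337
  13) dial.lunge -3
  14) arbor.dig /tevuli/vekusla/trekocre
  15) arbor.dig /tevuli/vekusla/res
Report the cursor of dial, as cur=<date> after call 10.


-- dial.pin(d=2277-04-19) == 2277-04-19
-- dial.lunge(n=30) == 2279-10-19
-- arbor.openup(p=/snosmo) == pipo
-- dial.dayname() == Sunday
-- dial.pin(d=2201-04-19) == 2201-04-19
-- arbor.etch(p=/snosmo, c=tosta) == overwrote
-- arbor.openup(p=/snosmo) == tosta
-- dial.lunge(n=10) == 2202-02-19
-- dial.yearhop(n=-4) == 2198-02-19
-- arbor.shunt(s=/wokas, d=/tevuli) == ok
-- arbor.etch(p=/tevuli/cug, c=gineji) == created
-- dial.roll(n=-337) == 2197-03-19
-- dial.lunge(n=-3) == 2196-12-19
-- arbor.dig(p=/tevuli/vekusla/trekocre) == ok
-- arbor.dig(p=/tevuli/vekusla/res) == ok

Answer: cur=2198-02-19


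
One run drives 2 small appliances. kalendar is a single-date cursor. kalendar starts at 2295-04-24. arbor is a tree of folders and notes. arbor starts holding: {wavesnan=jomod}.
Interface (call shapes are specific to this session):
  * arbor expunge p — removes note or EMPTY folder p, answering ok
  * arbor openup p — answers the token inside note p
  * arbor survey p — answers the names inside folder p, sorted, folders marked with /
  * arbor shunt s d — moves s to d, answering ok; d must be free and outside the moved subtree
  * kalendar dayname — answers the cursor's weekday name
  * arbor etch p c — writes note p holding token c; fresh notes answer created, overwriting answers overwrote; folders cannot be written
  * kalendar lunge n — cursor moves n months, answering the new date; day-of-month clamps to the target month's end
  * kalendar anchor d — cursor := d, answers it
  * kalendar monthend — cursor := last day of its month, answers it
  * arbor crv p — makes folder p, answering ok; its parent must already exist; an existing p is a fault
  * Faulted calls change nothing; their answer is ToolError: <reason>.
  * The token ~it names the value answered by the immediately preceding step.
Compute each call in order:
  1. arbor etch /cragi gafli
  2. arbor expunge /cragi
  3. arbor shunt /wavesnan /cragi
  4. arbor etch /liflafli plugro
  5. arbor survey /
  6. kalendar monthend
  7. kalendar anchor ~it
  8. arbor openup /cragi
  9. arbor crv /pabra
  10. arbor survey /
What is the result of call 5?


Answer: [cragi, liflafli]

Derivation:
Do: arbor etch[p: /cragi; c: gafli]
See: created
Do: arbor expunge[p: /cragi]
See: ok
Do: arbor shunt[s: /wavesnan; d: /cragi]
See: ok
Do: arbor etch[p: /liflafli; c: plugro]
See: created
Do: arbor survey[p: /]
See: [cragi, liflafli]
Do: kalendar monthend[]
See: 2295-04-30
Do: kalendar anchor[d: ~it]
See: 2295-04-30
Do: arbor openup[p: /cragi]
See: jomod
Do: arbor crv[p: /pabra]
See: ok
Do: arbor survey[p: /]
See: [cragi, liflafli, pabra/]


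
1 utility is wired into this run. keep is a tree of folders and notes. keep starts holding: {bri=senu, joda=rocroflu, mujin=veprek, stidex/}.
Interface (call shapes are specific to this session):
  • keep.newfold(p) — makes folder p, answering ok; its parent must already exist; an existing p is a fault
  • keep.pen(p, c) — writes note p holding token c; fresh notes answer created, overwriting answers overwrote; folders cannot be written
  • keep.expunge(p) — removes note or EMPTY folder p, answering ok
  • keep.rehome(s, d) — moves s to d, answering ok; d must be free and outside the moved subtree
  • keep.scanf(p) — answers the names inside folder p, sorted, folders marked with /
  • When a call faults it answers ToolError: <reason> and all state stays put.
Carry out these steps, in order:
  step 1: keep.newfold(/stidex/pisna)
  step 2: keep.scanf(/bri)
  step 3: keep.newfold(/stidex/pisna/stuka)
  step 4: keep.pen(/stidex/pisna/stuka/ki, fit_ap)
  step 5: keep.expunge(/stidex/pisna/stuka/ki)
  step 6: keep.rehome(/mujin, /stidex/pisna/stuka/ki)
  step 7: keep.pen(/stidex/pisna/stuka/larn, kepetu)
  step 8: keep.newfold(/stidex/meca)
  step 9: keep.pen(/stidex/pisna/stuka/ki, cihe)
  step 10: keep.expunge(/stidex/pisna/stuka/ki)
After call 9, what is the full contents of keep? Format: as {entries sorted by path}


Then keep.newfold using p='/stidex/pisna', which returns ok.
I run keep.scanf using p='/bri', and get ToolError: not a directory.
I call keep.newfold using p='/stidex/pisna/stuka', and see ok.
Invoking keep.pen using p='/stidex/pisna/stuka/ki', c='fit_ap', giving created.
I use keep.expunge using p='/stidex/pisna/stuka/ki', → ok.
I try keep.rehome using s='/mujin', d='/stidex/pisna/stuka/ki', — result: ok.
Then keep.pen using p='/stidex/pisna/stuka/larn', c='kepetu', — result: created.
Calling keep.newfold using p='/stidex/meca', and get ok.
I use keep.pen using p='/stidex/pisna/stuka/ki', c='cihe', which returns overwrote.
Now I run keep.expunge using p='/stidex/pisna/stuka/ki', — result: ok.

Answer: {bri=senu, joda=rocroflu, stidex/, stidex/meca/, stidex/pisna/, stidex/pisna/stuka/, stidex/pisna/stuka/ki=cihe, stidex/pisna/stuka/larn=kepetu}


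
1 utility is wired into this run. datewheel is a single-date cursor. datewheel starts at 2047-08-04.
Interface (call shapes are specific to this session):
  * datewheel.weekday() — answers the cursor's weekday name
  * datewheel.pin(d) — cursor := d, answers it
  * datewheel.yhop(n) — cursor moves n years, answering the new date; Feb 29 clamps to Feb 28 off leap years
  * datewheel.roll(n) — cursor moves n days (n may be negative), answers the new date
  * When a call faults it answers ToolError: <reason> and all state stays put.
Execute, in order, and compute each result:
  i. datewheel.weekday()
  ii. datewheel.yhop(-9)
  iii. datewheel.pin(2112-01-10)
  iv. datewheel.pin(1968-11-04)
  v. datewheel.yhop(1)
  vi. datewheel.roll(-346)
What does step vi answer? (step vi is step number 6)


-> datewheel.weekday()
<- Sunday
-> datewheel.yhop(n=-9)
<- 2038-08-04
-> datewheel.pin(d=2112-01-10)
<- 2112-01-10
-> datewheel.pin(d=1968-11-04)
<- 1968-11-04
-> datewheel.yhop(n=1)
<- 1969-11-04
-> datewheel.roll(n=-346)
<- 1968-11-23

Answer: 1968-11-23


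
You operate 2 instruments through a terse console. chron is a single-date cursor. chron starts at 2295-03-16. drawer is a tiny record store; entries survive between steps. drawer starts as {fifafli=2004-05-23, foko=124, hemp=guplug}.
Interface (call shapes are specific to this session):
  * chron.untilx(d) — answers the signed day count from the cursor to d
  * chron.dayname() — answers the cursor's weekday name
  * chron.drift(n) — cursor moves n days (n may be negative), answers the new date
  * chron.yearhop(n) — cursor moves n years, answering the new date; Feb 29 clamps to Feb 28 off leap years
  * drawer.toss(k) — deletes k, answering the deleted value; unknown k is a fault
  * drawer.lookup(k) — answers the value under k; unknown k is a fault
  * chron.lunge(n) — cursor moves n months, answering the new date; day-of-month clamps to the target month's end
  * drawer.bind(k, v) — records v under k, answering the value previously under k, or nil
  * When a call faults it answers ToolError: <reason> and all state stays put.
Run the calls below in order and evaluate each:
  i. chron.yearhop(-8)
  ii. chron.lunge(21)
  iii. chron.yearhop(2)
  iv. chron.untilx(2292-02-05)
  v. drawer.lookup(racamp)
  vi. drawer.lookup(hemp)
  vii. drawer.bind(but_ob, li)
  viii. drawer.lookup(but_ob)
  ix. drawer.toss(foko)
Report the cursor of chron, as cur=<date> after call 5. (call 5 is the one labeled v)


// yearhop(-8) : 2287-03-16
// lunge(21) : 2288-12-16
// yearhop(2) : 2290-12-16
// untilx(2292-02-05) : 416
// lookup(racamp) : ToolError: no such key racamp
// lookup(hemp) : guplug
// bind(but_ob, li) : nil
// lookup(but_ob) : li
// toss(foko) : 124

Answer: cur=2290-12-16


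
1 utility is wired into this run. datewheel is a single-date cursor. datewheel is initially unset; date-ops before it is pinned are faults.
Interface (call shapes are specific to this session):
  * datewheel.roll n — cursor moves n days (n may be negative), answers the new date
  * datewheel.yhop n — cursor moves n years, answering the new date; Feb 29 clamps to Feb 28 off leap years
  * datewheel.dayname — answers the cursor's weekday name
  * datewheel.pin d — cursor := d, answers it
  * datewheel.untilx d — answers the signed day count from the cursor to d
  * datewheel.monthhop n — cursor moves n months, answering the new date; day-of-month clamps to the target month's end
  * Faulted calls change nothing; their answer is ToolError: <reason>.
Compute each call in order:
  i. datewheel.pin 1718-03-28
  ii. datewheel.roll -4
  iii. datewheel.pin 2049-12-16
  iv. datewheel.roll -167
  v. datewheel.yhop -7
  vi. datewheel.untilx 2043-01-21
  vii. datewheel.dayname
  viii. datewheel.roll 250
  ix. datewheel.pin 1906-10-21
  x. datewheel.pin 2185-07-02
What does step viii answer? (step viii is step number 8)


Answer: 2043-03-09

Derivation:
# datewheel.pin(d→1718-03-28) => 1718-03-28
# datewheel.roll(n→-4) => 1718-03-24
# datewheel.pin(d→2049-12-16) => 2049-12-16
# datewheel.roll(n→-167) => 2049-07-02
# datewheel.yhop(n→-7) => 2042-07-02
# datewheel.untilx(d→2043-01-21) => 203
# datewheel.dayname() => Wednesday
# datewheel.roll(n→250) => 2043-03-09
# datewheel.pin(d→1906-10-21) => 1906-10-21
# datewheel.pin(d→2185-07-02) => 2185-07-02
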